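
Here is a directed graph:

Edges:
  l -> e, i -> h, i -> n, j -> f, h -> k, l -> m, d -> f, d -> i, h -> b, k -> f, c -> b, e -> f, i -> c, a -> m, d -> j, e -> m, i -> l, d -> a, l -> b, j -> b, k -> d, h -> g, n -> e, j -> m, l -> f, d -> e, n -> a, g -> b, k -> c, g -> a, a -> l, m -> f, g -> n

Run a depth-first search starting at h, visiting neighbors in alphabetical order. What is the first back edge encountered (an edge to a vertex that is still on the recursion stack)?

DFS from h (visiting neighbors in alphabetical order); mark gray on enter, black on exit:
h gray
  b gray
  b black
  g gray
    a gray
      l gray
        l→b: b black — skip
        e gray
          f gray
          f black
          m gray
            m→f: f black — skip
          m black
        e black
        l→f: f black — skip
        l→m: m black — skip
      l black
      a→m: m black — skip
    a black
    g→b: b black — skip
    n gray
      n→a: a black — skip
      n→e: e black — skip
    n black
  g black
  k gray
    c gray
      c→b: b black — skip
    c black
    d gray
      d→a: a black — skip
      d→e: e black — skip
      d→f: f black — skip
      i gray
        i→c: c black — skip
        i→h: h is gray → back edge
First back edge: i → h.

i->h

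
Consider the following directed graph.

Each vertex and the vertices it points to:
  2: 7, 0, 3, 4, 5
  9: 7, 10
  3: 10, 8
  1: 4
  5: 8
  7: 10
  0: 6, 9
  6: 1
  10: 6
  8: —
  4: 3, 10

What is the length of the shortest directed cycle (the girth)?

For each vertex v, BFS finds the shortest path from v back to v.
The shortest such closed walk is 6 → 1 → 4 → 10 → 6, length 4.

4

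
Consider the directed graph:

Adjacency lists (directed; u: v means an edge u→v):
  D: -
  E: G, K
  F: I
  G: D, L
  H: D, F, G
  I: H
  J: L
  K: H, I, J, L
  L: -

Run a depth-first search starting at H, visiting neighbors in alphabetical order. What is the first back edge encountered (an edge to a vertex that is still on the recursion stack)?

DFS from H (visiting neighbors in alphabetical order); mark gray on enter, black on exit:
H gray
  D gray
  D black
  F gray
    I gray
      I→H: H is gray → back edge
First back edge: I → H.

I→H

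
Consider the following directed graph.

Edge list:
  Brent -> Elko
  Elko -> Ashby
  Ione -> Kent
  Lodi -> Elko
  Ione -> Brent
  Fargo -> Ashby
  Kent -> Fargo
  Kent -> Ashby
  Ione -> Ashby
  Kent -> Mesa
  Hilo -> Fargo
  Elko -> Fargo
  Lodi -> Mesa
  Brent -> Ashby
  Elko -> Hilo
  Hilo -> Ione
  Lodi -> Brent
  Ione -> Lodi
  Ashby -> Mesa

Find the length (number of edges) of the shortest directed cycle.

For each vertex v, BFS finds the shortest path from v back to v.
The shortest such closed walk is Hilo → Ione → Lodi → Elko → Hilo, length 4.

4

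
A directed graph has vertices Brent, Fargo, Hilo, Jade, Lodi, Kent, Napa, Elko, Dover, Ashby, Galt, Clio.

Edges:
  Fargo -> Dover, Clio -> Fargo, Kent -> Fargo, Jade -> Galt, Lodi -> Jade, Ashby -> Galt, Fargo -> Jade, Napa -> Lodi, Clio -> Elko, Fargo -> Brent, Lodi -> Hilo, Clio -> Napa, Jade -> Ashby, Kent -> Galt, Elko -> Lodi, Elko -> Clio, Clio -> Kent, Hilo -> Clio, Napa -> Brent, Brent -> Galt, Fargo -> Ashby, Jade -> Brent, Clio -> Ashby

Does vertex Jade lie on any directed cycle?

Jade lies on a cycle iff there is a path from Jade back to itself.
Exploring from Jade, it never reaches itself; equivalently, its strongly connected component is a singleton.

No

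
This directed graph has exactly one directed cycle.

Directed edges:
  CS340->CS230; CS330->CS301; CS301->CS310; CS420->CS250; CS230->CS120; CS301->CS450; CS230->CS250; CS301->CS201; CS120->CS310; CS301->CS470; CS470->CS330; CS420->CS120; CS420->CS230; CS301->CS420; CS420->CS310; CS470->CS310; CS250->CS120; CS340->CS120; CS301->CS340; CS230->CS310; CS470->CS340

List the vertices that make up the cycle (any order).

CS301, CS330, CS470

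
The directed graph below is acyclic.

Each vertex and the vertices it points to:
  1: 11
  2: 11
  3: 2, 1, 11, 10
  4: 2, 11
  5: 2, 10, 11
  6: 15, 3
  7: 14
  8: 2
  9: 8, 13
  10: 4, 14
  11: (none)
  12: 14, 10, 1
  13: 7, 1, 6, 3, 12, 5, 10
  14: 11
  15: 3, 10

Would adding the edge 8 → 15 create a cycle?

No

Adding 8→15 creates a cycle iff 15 can already reach 8.
Explore from 15: no path reaches 8. The graph stays acyclic.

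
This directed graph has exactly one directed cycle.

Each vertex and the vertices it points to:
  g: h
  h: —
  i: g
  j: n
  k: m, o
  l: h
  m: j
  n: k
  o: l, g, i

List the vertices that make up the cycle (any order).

j, k, m, n

DFS with gray/black marking from k:
k gray
  m gray
    j gray
      n gray
        n→k: k is gray → back edge
Back edge closes the cycle k → m → j → n → k; its vertices are {j, k, m, n}.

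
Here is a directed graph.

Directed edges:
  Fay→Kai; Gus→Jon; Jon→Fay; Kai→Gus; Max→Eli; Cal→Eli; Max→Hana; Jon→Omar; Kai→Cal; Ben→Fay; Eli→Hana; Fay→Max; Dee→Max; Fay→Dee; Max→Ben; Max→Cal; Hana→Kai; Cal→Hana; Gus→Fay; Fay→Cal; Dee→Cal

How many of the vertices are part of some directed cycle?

10

A vertex is on a directed cycle iff it belongs to a strongly connected component of size ≥ 2 (or has a self-loop).
The vertices on cycles are {Ben, Cal, Dee, Eli, Fay, Gus, Jon, Kai, Max, Hana} — 10 in total.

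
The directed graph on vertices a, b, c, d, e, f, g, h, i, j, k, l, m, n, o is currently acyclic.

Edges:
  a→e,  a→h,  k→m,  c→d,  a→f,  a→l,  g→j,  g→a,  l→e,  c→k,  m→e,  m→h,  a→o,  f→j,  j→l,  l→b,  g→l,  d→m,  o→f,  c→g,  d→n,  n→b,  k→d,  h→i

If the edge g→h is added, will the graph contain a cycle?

Adding g→h creates a cycle iff h can already reach g.
Explore from h: no path reaches g. The graph stays acyclic.

No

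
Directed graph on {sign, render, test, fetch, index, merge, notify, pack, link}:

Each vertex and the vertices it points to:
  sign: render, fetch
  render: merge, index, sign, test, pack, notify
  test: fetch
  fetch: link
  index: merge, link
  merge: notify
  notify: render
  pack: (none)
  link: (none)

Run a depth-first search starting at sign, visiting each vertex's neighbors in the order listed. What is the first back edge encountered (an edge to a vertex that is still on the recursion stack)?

DFS from sign (visiting each vertex's neighbors in the order listed); mark gray on enter, black on exit:
sign gray
  render gray
    merge gray
      notify gray
        notify→render: render is gray → back edge
First back edge: notify → render.

notify->render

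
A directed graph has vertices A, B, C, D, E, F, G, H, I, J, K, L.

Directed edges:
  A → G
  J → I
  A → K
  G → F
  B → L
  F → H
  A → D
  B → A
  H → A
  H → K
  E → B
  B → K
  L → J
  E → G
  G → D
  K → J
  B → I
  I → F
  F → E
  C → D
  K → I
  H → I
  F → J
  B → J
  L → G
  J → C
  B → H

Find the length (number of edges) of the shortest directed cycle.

For each vertex v, BFS finds the shortest path from v back to v.
The shortest such closed walk is F → J → I → F, length 3.

3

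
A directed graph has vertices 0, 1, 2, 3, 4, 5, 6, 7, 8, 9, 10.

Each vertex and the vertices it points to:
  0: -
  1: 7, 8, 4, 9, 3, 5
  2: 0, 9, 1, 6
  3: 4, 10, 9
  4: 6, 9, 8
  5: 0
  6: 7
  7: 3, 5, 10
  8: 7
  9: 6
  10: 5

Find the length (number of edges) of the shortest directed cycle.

For each vertex v, BFS finds the shortest path from v back to v.
The shortest such closed walk is 3 → 9 → 6 → 7 → 3, length 4.

4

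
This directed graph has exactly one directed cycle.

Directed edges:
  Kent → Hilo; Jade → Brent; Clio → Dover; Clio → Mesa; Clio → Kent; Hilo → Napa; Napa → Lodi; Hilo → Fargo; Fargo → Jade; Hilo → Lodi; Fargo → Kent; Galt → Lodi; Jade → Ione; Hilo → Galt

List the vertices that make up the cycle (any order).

Hilo, Kent, Fargo

DFS with gray/black marking from Kent:
Kent gray
  Hilo gray
    Lodi gray
    Lodi black
    Napa gray
      Napa→Lodi: Lodi black — skip
    Napa black
    Galt gray
      Galt→Lodi: Lodi black — skip
    Galt black
    Fargo gray
      Jade gray
        Brent gray
        Brent black
        Ione gray
        Ione black
      Jade black
      Fargo→Kent: Kent is gray → back edge
Back edge closes the cycle Kent → Hilo → Fargo → Kent; its vertices are {Hilo, Kent, Fargo}.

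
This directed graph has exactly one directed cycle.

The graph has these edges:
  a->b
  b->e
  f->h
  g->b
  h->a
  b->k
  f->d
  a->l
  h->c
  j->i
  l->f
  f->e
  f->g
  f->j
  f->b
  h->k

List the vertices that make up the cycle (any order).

a, f, h, l

DFS with gray/black marking from l:
l gray
  f gray
    b gray
      k gray
      k black
      e gray
      e black
    b black
    g gray
      g→b: b black — skip
    g black
    h gray
      a gray
        a→b: b black — skip
        a→l: l is gray → back edge
Back edge closes the cycle l → f → h → a → l; its vertices are {a, f, h, l}.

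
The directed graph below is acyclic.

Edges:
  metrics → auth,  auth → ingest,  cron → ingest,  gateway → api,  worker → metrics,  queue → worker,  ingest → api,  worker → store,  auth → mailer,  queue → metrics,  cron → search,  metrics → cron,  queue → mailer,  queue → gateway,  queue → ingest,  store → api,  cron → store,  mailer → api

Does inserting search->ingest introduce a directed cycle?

Adding search→ingest creates a cycle iff ingest can already reach search.
Explore from ingest: no path reaches search. The graph stays acyclic.

No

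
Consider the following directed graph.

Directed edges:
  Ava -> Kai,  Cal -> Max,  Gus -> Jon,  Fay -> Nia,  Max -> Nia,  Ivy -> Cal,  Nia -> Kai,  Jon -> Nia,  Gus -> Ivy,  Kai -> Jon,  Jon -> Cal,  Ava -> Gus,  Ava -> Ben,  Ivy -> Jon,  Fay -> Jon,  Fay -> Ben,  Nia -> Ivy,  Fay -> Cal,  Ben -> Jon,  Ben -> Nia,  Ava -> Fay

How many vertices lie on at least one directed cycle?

6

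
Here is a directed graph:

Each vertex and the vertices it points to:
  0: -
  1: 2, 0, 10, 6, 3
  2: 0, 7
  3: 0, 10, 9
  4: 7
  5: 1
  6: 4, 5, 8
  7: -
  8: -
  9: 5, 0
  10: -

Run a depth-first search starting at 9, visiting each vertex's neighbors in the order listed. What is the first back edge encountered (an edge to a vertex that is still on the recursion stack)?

DFS from 9 (visiting each vertex's neighbors in the order listed); mark gray on enter, black on exit:
9 gray
  5 gray
    1 gray
      2 gray
        0 gray
        0 black
        7 gray
        7 black
      2 black
      1→0: 0 black — skip
      10 gray
      10 black
      6 gray
        4 gray
          4→7: 7 black — skip
        4 black
        6→5: 5 is gray → back edge
First back edge: 6 → 5.

6→5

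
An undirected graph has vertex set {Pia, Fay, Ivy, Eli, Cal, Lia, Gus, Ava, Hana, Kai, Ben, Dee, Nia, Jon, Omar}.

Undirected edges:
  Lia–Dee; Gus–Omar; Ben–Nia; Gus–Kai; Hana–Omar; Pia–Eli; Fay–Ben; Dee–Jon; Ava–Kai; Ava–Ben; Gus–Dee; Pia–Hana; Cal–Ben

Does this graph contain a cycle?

DFS, tracking each vertex's parent; an edge to a visited non-parent vertex closes a cycle.
Start from Fay:
visit Fay (parent –)
  visit Ben (parent Fay)
    visit Ava (parent Ben)
      visit Kai (parent Ava)
        Kai–Ava: parent, skip
        visit Gus (parent Kai)
          Gus–Kai: parent, skip
          visit Dee (parent Gus)
            Dee–Gus: parent, skip
            visit Jon (parent Dee)
              Jon–Dee: parent, skip
            visit Lia (parent Dee)
              Lia–Dee: parent, skip
          visit Omar (parent Gus)
            Omar–Gus: parent, skip
            visit Hana (parent Omar)
              Hana–Omar: parent, skip
              visit Pia (parent Hana)
                visit Eli (parent Pia)
                  Eli–Pia: parent, skip
                Pia–Hana: parent, skip
      Ava–Ben: parent, skip
    visit Nia (parent Ben)
      Nia–Ben: parent, skip
    Ben–Fay: parent, skip
    visit Cal (parent Ben)
      Cal–Ben: parent, skip
visit Ivy (parent –)
No non-parent visited neighbor found — the graph is a forest.

No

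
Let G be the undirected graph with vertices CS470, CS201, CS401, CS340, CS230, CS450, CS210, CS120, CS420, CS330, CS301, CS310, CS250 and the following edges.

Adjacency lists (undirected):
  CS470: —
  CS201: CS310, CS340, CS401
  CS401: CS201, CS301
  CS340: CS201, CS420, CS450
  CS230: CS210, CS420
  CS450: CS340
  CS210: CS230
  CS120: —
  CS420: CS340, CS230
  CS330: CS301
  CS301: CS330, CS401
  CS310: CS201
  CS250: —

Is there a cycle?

No

DFS, tracking each vertex's parent; an edge to a visited non-parent vertex closes a cycle.
Start from CS301:
visit CS301 (parent –)
  visit CS330 (parent CS301)
    CS330–CS301: parent, skip
  visit CS401 (parent CS301)
    visit CS201 (parent CS401)
      visit CS310 (parent CS201)
        CS310–CS201: parent, skip
      visit CS340 (parent CS201)
        CS340–CS201: parent, skip
        visit CS420 (parent CS340)
          CS420–CS340: parent, skip
          visit CS230 (parent CS420)
            visit CS210 (parent CS230)
              CS210–CS230: parent, skip
            CS230–CS420: parent, skip
        visit CS450 (parent CS340)
          CS450–CS340: parent, skip
      CS201–CS401: parent, skip
    CS401–CS301: parent, skip
visit CS470 (parent –)
visit CS120 (parent –)
visit CS250 (parent –)
No non-parent visited neighbor found — the graph is a forest.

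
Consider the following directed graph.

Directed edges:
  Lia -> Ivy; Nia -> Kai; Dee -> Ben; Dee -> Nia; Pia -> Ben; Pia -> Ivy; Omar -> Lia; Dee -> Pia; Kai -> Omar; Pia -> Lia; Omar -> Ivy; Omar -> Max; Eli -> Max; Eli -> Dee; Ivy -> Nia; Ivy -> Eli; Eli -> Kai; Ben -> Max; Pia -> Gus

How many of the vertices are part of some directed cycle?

8

A vertex is on a directed cycle iff it belongs to a strongly connected component of size ≥ 2 (or has a self-loop).
The vertices on cycles are {Dee, Eli, Ivy, Kai, Lia, Nia, Pia, Omar} — 8 in total.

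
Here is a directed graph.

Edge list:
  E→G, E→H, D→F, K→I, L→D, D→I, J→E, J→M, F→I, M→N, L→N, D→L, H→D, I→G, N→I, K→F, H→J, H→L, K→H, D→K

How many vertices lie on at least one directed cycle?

A vertex is on a directed cycle iff it belongs to a strongly connected component of size ≥ 2 (or has a self-loop).
The vertices on cycles are {D, E, H, J, K, L} — 6 in total.

6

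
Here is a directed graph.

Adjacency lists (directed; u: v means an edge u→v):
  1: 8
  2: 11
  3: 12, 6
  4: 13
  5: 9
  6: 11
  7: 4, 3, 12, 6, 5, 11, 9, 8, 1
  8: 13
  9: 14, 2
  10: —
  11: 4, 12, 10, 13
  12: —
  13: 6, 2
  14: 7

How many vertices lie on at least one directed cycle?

A vertex is on a directed cycle iff it belongs to a strongly connected component of size ≥ 2 (or has a self-loop).
The vertices on cycles are {2, 4, 5, 6, 7, 9, 11, 13, 14} — 9 in total.

9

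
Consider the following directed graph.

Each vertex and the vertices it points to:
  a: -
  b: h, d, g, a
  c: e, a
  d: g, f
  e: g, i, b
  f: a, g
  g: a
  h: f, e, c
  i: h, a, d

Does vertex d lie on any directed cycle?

d lies on a cycle iff there is a path from d back to itself.
Exploring from d, it never reaches itself; equivalently, its strongly connected component is a singleton.

No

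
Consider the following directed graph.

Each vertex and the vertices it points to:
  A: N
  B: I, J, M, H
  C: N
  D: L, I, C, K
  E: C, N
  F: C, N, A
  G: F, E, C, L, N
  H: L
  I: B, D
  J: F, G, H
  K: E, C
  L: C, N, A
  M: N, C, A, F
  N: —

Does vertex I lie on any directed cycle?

I is on a cycle iff I can reach itself via ≥1 edge.
I → B → I — yes.

Yes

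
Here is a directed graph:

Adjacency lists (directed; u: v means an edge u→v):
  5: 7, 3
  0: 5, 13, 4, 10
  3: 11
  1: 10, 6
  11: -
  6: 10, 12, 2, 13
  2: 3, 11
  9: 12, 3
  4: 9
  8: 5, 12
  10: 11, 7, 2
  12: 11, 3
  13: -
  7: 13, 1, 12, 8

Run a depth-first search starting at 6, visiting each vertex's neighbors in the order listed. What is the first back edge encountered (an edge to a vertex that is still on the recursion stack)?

DFS from 6 (visiting each vertex's neighbors in the order listed); mark gray on enter, black on exit:
6 gray
  10 gray
    11 gray
    11 black
    7 gray
      13 gray
      13 black
      1 gray
        1→10: 10 is gray → back edge
First back edge: 1 → 10.

1->10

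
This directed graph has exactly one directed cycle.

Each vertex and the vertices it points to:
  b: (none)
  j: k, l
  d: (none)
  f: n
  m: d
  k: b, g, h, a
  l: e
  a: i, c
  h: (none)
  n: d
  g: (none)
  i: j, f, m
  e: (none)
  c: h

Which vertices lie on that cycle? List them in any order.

a, i, j, k

DFS with gray/black marking from a:
a gray
  i gray
    j gray
      k gray
        b gray
        b black
        g gray
        g black
        h gray
        h black
        k→a: a is gray → back edge
Back edge closes the cycle a → i → j → k → a; its vertices are {a, i, j, k}.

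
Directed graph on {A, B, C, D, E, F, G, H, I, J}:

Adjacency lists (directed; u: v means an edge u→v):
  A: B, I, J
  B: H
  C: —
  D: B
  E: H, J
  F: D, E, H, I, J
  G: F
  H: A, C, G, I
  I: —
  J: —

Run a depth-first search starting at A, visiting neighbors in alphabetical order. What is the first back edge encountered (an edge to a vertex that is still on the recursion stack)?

H→A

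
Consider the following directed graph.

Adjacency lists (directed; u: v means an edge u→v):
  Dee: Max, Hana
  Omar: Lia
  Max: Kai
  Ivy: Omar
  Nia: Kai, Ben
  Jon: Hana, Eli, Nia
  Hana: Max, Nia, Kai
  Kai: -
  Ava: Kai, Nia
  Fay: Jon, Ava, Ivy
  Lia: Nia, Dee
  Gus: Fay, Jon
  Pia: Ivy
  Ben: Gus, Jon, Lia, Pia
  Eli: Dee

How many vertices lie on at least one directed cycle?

13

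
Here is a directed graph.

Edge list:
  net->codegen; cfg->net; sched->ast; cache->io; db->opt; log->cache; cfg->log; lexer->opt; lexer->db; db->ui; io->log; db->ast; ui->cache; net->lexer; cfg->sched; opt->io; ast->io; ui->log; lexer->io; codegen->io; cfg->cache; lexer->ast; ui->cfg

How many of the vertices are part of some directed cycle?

8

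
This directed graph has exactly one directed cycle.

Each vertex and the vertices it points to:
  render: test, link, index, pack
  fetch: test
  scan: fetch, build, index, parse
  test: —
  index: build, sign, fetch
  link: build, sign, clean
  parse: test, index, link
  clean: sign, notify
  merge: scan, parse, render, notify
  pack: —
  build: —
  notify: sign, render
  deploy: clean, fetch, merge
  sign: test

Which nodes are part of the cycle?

DFS with gray/black marking from render:
render gray
  test gray
  test black
  link gray
    build gray
    build black
    sign gray
      sign→test: test black — skip
    sign black
    clean gray
      clean→sign: sign black — skip
      notify gray
        notify→sign: sign black — skip
        notify→render: render is gray → back edge
Back edge closes the cycle render → link → clean → notify → render; its vertices are {link, clean, notify, render}.

link, clean, notify, render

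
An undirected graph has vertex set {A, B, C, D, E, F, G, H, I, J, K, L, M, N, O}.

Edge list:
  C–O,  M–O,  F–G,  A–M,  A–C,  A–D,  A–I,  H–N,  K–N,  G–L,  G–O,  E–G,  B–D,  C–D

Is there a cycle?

Yes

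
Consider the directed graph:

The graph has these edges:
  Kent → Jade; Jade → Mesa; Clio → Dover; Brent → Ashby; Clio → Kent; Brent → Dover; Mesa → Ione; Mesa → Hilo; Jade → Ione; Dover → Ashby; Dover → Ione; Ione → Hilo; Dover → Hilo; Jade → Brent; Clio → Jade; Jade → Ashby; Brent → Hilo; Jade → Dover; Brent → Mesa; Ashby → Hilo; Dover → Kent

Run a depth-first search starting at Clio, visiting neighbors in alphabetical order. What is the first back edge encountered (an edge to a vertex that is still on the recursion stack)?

Brent→Dover

DFS from Clio (visiting neighbors in alphabetical order); mark gray on enter, black on exit:
Clio gray
  Dover gray
    Ashby gray
      Hilo gray
      Hilo black
    Ashby black
    Dover→Hilo: Hilo black — skip
    Ione gray
      Ione→Hilo: Hilo black — skip
    Ione black
    Kent gray
      Jade gray
        Jade→Ashby: Ashby black — skip
        Brent gray
          Brent→Ashby: Ashby black — skip
          Brent→Dover: Dover is gray → back edge
First back edge: Brent → Dover.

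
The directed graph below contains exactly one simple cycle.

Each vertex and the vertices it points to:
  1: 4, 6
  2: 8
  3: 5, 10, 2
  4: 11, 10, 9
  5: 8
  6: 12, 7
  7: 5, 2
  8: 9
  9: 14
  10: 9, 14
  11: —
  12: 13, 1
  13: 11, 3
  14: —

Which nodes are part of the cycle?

1, 6, 12

DFS with gray/black marking from 1:
1 gray
  4 gray
    11 gray
    11 black
    10 gray
      9 gray
        14 gray
        14 black
      9 black
      10→14: 14 black — skip
    10 black
    4→9: 9 black — skip
  4 black
  6 gray
    12 gray
      13 gray
        13→11: 11 black — skip
        3 gray
          5 gray
            8 gray
              8→9: 9 black — skip
            8 black
          5 black
          3→10: 10 black — skip
          2 gray
            2→8: 8 black — skip
          2 black
        3 black
      13 black
      12→1: 1 is gray → back edge
Back edge closes the cycle 1 → 6 → 12 → 1; its vertices are {1, 6, 12}.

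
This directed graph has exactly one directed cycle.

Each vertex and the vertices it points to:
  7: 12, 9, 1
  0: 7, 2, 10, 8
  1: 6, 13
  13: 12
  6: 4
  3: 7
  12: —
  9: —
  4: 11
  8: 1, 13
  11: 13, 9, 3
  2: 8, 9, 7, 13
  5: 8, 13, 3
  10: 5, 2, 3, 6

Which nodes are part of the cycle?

1, 3, 4, 6, 7, 11

DFS with gray/black marking from 6:
6 gray
  4 gray
    11 gray
      13 gray
        12 gray
        12 black
      13 black
      9 gray
      9 black
      3 gray
        7 gray
          7→12: 12 black — skip
          7→9: 9 black — skip
          1 gray
            1→6: 6 is gray → back edge
Back edge closes the cycle 6 → 4 → 11 → 3 → 7 → 1 → 6; its vertices are {1, 3, 4, 6, 7, 11}.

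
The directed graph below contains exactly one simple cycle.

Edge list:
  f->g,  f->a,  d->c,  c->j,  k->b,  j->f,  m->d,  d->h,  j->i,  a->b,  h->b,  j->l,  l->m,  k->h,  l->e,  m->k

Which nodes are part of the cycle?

DFS with gray/black marking from j:
j gray
  l gray
    e gray
    e black
    m gray
      k gray
        h gray
          b gray
          b black
        h black
        k→b: b black — skip
      k black
      d gray
        d→h: h black — skip
        c gray
          c→j: j is gray → back edge
Back edge closes the cycle j → l → m → d → c → j; its vertices are {c, d, j, l, m}.

c, d, j, l, m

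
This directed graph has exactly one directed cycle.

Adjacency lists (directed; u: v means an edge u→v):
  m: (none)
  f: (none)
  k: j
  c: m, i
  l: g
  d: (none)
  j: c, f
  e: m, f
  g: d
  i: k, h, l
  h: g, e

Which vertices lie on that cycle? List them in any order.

DFS with gray/black marking from i:
i gray
  k gray
    j gray
      c gray
        m gray
        m black
        c→i: i is gray → back edge
Back edge closes the cycle i → k → j → c → i; its vertices are {c, i, j, k}.

c, i, j, k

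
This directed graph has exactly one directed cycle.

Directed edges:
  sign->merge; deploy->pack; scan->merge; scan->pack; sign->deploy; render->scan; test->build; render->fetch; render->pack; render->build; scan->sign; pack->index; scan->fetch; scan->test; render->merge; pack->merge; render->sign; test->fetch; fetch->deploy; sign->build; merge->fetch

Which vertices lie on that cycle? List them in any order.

DFS with gray/black marking from pack:
pack gray
  merge gray
    fetch gray
      deploy gray
        deploy→pack: pack is gray → back edge
Back edge closes the cycle pack → merge → fetch → deploy → pack; its vertices are {pack, fetch, merge, deploy}.

pack, fetch, merge, deploy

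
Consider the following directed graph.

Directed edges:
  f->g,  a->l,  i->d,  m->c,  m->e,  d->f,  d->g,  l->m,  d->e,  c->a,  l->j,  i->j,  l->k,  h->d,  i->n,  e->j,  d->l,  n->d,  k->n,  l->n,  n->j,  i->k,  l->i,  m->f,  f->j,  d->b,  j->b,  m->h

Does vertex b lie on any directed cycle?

No

b lies on a cycle iff there is a path from b back to itself.
Exploring from b, it never reaches itself; equivalently, its strongly connected component is a singleton.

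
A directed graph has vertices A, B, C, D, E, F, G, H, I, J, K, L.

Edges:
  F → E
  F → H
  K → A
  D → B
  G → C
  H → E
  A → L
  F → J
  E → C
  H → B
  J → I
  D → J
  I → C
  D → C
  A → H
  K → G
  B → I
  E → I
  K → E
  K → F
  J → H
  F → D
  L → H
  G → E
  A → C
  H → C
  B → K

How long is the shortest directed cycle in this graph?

For each vertex v, BFS finds the shortest path from v back to v.
The shortest such closed walk is K → A → H → B → K, length 4.

4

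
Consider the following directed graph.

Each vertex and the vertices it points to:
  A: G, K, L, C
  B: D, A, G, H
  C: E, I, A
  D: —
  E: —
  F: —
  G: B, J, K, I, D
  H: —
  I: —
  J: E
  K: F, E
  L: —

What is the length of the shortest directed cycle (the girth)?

2

For each vertex v, BFS finds the shortest path from v back to v.
The shortest such closed walk is A → C → A, length 2.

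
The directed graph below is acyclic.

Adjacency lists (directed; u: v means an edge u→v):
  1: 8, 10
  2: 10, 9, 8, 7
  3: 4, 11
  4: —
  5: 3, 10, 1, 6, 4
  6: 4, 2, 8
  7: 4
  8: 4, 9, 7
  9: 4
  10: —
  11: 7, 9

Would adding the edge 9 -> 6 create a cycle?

Adding 9→6 creates a cycle iff 6 can already reach 9.
Path from 6: 6 → 2 → 9.
So 6 → … → 9 → 6 is a cycle.

Yes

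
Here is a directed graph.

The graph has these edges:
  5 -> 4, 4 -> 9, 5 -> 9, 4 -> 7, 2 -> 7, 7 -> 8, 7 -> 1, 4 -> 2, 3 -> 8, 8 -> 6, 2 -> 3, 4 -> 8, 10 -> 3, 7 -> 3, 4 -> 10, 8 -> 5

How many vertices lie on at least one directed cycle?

7

A vertex is on a directed cycle iff it belongs to a strongly connected component of size ≥ 2 (or has a self-loop).
The vertices on cycles are {2, 3, 4, 5, 7, 8, 10} — 7 in total.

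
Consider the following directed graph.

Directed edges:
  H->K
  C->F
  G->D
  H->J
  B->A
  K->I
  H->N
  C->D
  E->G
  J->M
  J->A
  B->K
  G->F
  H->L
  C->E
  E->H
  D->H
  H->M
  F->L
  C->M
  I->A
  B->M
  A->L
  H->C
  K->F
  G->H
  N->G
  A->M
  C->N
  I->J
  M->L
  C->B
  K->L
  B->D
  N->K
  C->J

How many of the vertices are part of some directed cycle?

7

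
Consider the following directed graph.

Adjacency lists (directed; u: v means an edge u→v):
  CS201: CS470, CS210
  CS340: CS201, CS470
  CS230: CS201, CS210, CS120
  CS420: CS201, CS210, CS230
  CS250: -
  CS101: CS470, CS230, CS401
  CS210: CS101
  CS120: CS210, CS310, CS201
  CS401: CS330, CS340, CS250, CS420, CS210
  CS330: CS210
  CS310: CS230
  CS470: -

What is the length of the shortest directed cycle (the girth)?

3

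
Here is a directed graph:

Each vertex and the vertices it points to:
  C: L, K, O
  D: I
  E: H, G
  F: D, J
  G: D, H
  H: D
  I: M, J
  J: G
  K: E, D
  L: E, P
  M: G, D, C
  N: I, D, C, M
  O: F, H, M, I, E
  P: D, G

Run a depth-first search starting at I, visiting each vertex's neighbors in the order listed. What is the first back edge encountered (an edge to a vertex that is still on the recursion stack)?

DFS from I (visiting each vertex's neighbors in the order listed); mark gray on enter, black on exit:
I gray
  M gray
    G gray
      D gray
        D→I: I is gray → back edge
First back edge: D → I.

D->I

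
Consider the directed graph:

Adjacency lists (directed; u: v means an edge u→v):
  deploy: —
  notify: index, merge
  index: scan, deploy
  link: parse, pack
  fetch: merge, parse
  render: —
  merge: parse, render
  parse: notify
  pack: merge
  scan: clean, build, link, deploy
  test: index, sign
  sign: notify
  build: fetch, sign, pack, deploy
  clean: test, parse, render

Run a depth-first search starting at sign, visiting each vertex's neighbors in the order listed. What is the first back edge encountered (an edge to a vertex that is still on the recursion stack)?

test→index

DFS from sign (visiting each vertex's neighbors in the order listed); mark gray on enter, black on exit:
sign gray
  notify gray
    index gray
      scan gray
        clean gray
          test gray
            test→index: index is gray → back edge
First back edge: test → index.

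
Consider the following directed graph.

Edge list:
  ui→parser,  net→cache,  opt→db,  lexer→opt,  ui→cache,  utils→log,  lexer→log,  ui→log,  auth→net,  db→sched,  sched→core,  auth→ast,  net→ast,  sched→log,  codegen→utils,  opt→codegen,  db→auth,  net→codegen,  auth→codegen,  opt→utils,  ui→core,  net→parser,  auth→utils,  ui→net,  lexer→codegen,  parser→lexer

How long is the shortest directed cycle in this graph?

For each vertex v, BFS finds the shortest path from v back to v.
The shortest such closed walk is parser → lexer → opt → db → auth → net → parser, length 6.

6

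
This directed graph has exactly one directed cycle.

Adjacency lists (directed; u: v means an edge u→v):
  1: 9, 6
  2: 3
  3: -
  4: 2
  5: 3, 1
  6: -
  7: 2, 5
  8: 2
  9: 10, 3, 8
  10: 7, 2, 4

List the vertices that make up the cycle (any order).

DFS with gray/black marking from 1:
1 gray
  9 gray
    10 gray
      7 gray
        2 gray
          3 gray
          3 black
        2 black
        5 gray
          5→3: 3 black — skip
          5→1: 1 is gray → back edge
Back edge closes the cycle 1 → 9 → 10 → 7 → 5 → 1; its vertices are {1, 5, 7, 9, 10}.

1, 5, 7, 9, 10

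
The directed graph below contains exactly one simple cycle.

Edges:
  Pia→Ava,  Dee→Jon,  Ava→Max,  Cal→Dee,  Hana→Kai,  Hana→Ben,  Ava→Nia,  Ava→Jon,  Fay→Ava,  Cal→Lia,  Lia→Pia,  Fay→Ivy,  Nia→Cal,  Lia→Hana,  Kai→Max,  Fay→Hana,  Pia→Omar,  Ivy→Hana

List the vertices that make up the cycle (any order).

Ava, Cal, Lia, Nia, Pia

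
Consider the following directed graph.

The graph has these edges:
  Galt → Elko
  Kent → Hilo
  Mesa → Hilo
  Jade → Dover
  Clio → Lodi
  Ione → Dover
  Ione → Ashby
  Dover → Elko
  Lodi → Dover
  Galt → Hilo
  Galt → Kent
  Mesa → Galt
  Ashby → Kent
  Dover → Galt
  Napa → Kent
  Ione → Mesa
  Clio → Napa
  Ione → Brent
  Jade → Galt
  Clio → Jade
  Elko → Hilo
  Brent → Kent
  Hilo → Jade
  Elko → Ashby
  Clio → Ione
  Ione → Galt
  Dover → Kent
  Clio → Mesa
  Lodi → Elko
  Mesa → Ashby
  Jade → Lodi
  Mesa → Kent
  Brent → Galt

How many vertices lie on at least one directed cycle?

8

A vertex is on a directed cycle iff it belongs to a strongly connected component of size ≥ 2 (or has a self-loop).
The vertices on cycles are {Elko, Galt, Hilo, Jade, Kent, Lodi, Ashby, Dover} — 8 in total.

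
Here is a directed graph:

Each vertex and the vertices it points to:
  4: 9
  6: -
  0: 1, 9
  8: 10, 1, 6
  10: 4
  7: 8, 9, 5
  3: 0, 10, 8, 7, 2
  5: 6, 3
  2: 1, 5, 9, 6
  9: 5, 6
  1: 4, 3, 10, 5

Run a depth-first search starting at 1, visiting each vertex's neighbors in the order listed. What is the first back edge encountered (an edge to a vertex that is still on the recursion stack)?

0→1

DFS from 1 (visiting each vertex's neighbors in the order listed); mark gray on enter, black on exit:
1 gray
  4 gray
    9 gray
      5 gray
        6 gray
        6 black
        3 gray
          0 gray
            0→1: 1 is gray → back edge
First back edge: 0 → 1.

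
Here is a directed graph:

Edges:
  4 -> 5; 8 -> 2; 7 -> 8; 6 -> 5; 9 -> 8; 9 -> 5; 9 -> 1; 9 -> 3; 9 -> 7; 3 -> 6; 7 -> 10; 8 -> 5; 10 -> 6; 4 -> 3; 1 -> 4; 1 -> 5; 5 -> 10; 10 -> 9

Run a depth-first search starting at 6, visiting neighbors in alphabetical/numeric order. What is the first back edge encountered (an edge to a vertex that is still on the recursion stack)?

DFS from 6 (visiting neighbors in alphabetical/numeric order); mark gray on enter, black on exit:
6 gray
  5 gray
    10 gray
      10→6: 6 is gray → back edge
First back edge: 10 → 6.

10->6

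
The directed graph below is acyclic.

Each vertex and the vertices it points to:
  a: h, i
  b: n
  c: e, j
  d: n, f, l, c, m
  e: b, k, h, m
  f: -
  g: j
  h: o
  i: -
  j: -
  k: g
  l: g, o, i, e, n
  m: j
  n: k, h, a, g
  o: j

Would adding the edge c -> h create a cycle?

Adding c→h creates a cycle iff h can already reach c.
Explore from h: no path reaches c. The graph stays acyclic.

No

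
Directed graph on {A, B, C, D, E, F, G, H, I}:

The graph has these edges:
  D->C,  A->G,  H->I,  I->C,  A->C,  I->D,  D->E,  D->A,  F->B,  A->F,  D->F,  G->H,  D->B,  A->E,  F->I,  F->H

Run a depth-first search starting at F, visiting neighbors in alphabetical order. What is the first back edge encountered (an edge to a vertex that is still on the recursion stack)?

A->F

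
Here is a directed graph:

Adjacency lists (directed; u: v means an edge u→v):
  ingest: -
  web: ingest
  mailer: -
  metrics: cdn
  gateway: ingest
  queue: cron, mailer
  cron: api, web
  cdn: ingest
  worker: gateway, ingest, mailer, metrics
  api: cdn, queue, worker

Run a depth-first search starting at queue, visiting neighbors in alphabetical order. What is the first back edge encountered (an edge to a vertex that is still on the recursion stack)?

api→queue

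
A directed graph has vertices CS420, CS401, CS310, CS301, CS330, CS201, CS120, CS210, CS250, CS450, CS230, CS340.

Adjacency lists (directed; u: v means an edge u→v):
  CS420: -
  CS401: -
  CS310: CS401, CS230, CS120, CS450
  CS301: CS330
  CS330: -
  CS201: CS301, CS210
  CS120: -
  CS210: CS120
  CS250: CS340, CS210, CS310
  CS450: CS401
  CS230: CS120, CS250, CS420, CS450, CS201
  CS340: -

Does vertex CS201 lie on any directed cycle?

CS201 lies on a cycle iff there is a path from CS201 back to itself.
Exploring from CS201, it never reaches itself; equivalently, its strongly connected component is a singleton.

No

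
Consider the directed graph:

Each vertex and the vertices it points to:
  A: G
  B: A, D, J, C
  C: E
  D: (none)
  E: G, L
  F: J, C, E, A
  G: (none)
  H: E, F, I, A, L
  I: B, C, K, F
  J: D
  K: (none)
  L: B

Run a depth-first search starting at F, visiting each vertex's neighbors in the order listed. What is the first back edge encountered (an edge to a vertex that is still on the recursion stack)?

B→C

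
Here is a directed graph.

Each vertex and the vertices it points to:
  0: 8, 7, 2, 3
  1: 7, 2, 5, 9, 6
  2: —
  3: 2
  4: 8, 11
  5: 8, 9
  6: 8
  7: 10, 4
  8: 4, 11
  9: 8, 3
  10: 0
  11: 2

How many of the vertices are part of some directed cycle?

A vertex is on a directed cycle iff it belongs to a strongly connected component of size ≥ 2 (or has a self-loop).
The vertices on cycles are {0, 4, 7, 8, 10} — 5 in total.

5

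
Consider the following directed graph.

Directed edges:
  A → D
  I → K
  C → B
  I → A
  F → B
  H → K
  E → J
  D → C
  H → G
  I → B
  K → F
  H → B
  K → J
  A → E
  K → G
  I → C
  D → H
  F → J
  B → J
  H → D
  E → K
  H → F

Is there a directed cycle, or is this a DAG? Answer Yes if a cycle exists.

DFS with white/gray/black marking, starting from I:
I gray
  K gray
    J gray
    J black
    F gray
      B gray
        B→J: J black — skip
      B black
      F→J: J black — skip
    F black
    G gray
    G black
  K black
  C gray
    C→B: B black — skip
  C black
  I→B: B black — skip
  A gray
    D gray
      D→C: C black — skip
      H gray
        H→B: B black — skip
        H→F: F black — skip
        H→K: K black — skip
        H→D: D is gray → back edge
Back edge found, so a cycle exists: D → H → D.

Yes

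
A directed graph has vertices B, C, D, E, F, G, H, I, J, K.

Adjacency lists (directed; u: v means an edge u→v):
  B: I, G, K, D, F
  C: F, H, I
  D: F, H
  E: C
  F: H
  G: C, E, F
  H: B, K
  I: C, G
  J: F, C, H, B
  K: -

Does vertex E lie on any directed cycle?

Yes

E is on a cycle iff E can reach itself via ≥1 edge.
E → C → I → G → E — yes.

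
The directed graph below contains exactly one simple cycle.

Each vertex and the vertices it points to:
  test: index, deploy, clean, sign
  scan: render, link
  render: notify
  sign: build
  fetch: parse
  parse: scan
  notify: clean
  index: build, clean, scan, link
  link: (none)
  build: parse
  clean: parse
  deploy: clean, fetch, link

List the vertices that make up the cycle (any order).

scan, clean, parse, notify, render

DFS with gray/black marking from scan:
scan gray
  render gray
    notify gray
      clean gray
        parse gray
          parse→scan: scan is gray → back edge
Back edge closes the cycle scan → render → notify → clean → parse → scan; its vertices are {scan, clean, parse, notify, render}.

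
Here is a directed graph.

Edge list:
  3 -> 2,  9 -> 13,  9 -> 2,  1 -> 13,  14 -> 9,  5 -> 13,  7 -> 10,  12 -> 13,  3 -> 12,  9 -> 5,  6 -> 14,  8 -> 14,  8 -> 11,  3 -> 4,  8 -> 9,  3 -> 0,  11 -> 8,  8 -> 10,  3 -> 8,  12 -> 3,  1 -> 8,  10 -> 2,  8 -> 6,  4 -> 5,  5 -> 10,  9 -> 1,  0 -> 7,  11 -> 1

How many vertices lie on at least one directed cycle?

8

A vertex is on a directed cycle iff it belongs to a strongly connected component of size ≥ 2 (or has a self-loop).
The vertices on cycles are {1, 3, 6, 8, 9, 11, 12, 14} — 8 in total.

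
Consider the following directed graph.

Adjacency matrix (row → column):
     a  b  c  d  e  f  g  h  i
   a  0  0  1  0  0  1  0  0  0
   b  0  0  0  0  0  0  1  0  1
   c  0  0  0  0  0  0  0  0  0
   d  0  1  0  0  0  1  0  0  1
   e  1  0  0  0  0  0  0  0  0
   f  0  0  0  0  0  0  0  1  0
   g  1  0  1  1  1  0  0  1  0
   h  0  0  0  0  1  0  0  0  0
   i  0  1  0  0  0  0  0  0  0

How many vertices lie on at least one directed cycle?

8

A vertex is on a directed cycle iff it belongs to a strongly connected component of size ≥ 2 (or has a self-loop).
The vertices on cycles are {a, b, d, e, f, g, h, i} — 8 in total.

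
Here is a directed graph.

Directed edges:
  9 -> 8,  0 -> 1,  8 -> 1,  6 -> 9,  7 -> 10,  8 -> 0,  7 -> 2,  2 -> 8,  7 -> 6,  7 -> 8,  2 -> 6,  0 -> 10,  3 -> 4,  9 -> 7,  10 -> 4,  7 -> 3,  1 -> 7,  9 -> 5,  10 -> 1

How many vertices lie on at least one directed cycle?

8

A vertex is on a directed cycle iff it belongs to a strongly connected component of size ≥ 2 (or has a self-loop).
The vertices on cycles are {0, 1, 2, 6, 7, 8, 9, 10} — 8 in total.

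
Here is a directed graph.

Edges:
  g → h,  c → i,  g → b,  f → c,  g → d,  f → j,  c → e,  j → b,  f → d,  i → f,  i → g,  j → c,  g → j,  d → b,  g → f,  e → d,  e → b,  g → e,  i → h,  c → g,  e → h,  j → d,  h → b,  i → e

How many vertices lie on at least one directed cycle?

5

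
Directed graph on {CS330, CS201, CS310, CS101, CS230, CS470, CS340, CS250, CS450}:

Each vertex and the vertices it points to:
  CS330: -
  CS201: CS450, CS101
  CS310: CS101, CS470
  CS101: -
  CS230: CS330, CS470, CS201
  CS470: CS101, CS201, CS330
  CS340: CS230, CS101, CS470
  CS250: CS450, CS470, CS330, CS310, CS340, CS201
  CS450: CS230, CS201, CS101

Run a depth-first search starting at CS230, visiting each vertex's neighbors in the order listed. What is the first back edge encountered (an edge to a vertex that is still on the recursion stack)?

DFS from CS230 (visiting each vertex's neighbors in the order listed); mark gray on enter, black on exit:
CS230 gray
  CS330 gray
  CS330 black
  CS470 gray
    CS101 gray
    CS101 black
    CS201 gray
      CS450 gray
        CS450→CS230: CS230 is gray → back edge
First back edge: CS450 → CS230.

CS450→CS230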